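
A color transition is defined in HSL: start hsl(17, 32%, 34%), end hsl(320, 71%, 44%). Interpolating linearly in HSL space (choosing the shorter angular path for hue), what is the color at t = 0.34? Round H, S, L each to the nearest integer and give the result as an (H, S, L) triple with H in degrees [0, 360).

Hue: 320 − 17 = 303°, but |303| > 180 so the shorter arc goes the other way: Δh = 303 − 360 = -57°.
H = 17 + 0.34 × (-57) = -2.38 → -2 → -2 mod 360 = 358°
S = 32 + 0.34 × (71 − 32) = 45.26 → 45%
L = 34 + 0.34 × (44 − 34) = 37.4 → 37%

(358, 45, 37)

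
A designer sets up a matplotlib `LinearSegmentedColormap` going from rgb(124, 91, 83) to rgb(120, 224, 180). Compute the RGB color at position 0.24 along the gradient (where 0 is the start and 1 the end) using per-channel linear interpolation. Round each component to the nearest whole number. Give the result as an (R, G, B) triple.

(123, 123, 106)

R = 124 + 0.24 × (120 − 124) = 124 + 0.24 × -4 = 123.04 → 123
G = 91 + 0.24 × (224 − 91) = 91 + 0.24 × 133 = 122.92 → 123
B = 83 + 0.24 × (180 − 83) = 83 + 0.24 × 97 = 106.28 → 106
So the blended color is (123, 123, 106), about #7b7b6a.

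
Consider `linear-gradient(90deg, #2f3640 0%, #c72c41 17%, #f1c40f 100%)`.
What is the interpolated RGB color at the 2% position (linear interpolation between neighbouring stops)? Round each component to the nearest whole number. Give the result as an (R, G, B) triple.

2% lies between the 0% and 17% stops, so the local fraction is t = (2 − 0)/(17 − 0) = 2/17 ≈ 0.1176.
#2f3640 → (47, 54, 64); #c72c41 → (199, 44, 65).
R = 47 + 0.1176 × (199 − 47) = 64.875 → 65
G = 54 + 0.1176 × (44 − 54) = 52.824 → 53
B = 64 + 0.1176 × (65 − 64) = 64.118 → 64

(65, 53, 64)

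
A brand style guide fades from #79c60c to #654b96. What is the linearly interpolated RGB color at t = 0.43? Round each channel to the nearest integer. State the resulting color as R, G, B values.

#79c60c → (121, 198, 12); #654b96 → (101, 75, 150).
R = 121 + 0.43 × (101 − 121) = 121 + 0.43 × -20 = 112.4 → 112
G = 198 + 0.43 × (75 − 198) = 198 + 0.43 × -123 = 145.11 → 145
B = 12 + 0.43 × (150 − 12) = 12 + 0.43 × 138 = 71.34 → 71
So the blended color is (112, 145, 71), about #709147.

(112, 145, 71)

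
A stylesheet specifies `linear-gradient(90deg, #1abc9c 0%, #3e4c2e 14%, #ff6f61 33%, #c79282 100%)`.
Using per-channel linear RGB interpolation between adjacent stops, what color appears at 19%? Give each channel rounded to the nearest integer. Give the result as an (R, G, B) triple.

(113, 85, 59)

19% lies between the 14% and 33% stops, so the local fraction is t = (19 − 14)/(33 − 14) = 5/19 ≈ 0.2632.
#3e4c2e → (62, 76, 46); #ff6f61 → (255, 111, 97).
R = 62 + 0.2632 × (255 − 62) = 112.798 → 113
G = 76 + 0.2632 × (111 − 76) = 85.212 → 85
B = 46 + 0.2632 × (97 − 46) = 59.423 → 59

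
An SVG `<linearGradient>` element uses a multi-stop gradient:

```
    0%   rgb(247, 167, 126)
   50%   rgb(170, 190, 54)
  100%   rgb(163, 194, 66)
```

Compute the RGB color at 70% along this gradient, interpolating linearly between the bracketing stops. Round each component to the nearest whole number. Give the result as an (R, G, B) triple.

(167, 192, 59)

70% lies between the 50% and 100% stops, so the local fraction is t = (70 − 50)/(100 − 50) = 20/50 ≈ 0.4.
R = 170 + 0.4 × (163 − 170) = 167.2 → 167
G = 190 + 0.4 × (194 − 190) = 191.6 → 192
B = 54 + 0.4 × (66 − 54) = 58.8 → 59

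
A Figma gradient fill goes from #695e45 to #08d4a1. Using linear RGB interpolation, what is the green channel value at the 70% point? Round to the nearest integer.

G₁ = 94 (from #695e45), G₂ = 212 (from #08d4a1).
G = 94 + 0.7 × (212 − 94) = 176.6 → 177

177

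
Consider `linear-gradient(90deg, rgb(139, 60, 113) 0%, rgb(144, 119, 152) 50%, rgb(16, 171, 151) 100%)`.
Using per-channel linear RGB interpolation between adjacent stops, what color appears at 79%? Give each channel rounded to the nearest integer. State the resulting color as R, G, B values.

(70, 149, 151)

79% lies between the 50% and 100% stops, so the local fraction is t = (79 − 50)/(100 − 50) = 29/50 ≈ 0.58.
R = 144 + 0.58 × (16 − 144) = 69.76 → 70
G = 119 + 0.58 × (171 − 119) = 149.16 → 149
B = 152 + 0.58 × (151 − 152) = 151.42 → 151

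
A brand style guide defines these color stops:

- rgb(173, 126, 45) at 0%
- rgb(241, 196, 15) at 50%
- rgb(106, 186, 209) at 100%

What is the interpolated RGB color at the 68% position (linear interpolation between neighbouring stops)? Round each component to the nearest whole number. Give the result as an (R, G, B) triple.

68% lies between the 50% and 100% stops, so the local fraction is t = (68 − 50)/(100 − 50) = 18/50 ≈ 0.36.
R = 241 + 0.36 × (106 − 241) = 192.4 → 192
G = 196 + 0.36 × (186 − 196) = 192.4 → 192
B = 15 + 0.36 × (209 − 15) = 84.84 → 85

(192, 192, 85)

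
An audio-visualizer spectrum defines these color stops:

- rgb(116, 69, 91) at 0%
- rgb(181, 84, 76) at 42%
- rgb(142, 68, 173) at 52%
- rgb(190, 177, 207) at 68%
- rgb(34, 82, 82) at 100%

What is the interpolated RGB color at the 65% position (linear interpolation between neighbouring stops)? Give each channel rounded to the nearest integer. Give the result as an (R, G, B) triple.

(181, 157, 201)

65% lies between the 52% and 68% stops, so the local fraction is t = (65 − 52)/(68 − 52) = 13/16 ≈ 0.8125.
R = 142 + 0.8125 × (190 − 142) = 181 → 181
G = 68 + 0.8125 × (177 − 68) = 156.562 → 157
B = 173 + 0.8125 × (207 − 173) = 200.625 → 201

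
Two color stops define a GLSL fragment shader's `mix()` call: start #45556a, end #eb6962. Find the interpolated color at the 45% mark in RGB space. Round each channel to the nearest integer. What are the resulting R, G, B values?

(144, 94, 102)

#45556a → (69, 85, 106); #eb6962 → (235, 105, 98).
45% corresponds to t = 0.45.
R = 69 + 0.45 × (235 − 69) = 69 + 0.45 × 166 = 143.7 → 144
G = 85 + 0.45 × (105 − 85) = 85 + 0.45 × 20 = 94 → 94
B = 106 + 0.45 × (98 − 106) = 106 + 0.45 × -8 = 102.4 → 102
So the blended color is (144, 94, 102), about #905e66.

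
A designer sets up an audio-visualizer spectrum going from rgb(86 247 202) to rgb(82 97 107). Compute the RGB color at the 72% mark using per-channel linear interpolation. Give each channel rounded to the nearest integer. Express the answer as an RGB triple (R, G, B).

(83, 139, 134)

72% corresponds to t = 0.72.
R = 86 + 0.72 × (82 − 86) = 86 + 0.72 × -4 = 83.12 → 83
G = 247 + 0.72 × (97 − 247) = 247 + 0.72 × -150 = 139 → 139
B = 202 + 0.72 × (107 − 202) = 202 + 0.72 × -95 = 133.6 → 134
So the blended color is (83, 139, 134), about #538b86.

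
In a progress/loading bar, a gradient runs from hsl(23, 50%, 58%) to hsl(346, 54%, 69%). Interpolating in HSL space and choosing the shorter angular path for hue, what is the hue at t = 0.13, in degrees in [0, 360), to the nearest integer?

18

Hue: 346 − 23 = 323°, but |323| > 180 so the shorter arc goes the other way: Δh = 323 − 360 = -37°.
H = 23 + 0.13 × (-37) = 18.19 → 18°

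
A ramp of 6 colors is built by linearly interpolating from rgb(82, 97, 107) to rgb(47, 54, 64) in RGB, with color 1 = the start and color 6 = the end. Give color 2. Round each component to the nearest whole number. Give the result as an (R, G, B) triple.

With 6 swatches and endpoints inclusive, swatch 2 sits at t = (2 − 1)/(6 − 1) = 1/5 ≈ 0.2.
R = 82 + 0.2 × (47 − 82) = 75 → 75
G = 97 + 0.2 × (54 − 97) = 88.4 → 88
B = 107 + 0.2 × (64 − 107) = 98.4 → 98

(75, 88, 98)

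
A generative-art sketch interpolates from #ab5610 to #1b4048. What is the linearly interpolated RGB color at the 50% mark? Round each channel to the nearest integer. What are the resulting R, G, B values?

#ab5610 → (171, 86, 16); #1b4048 → (27, 64, 72).
50% corresponds to t = 0.5.
R = 171 + 0.5 × (27 − 171) = 171 + 0.5 × -144 = 99 → 99
G = 86 + 0.5 × (64 − 86) = 86 + 0.5 × -22 = 75 → 75
B = 16 + 0.5 × (72 − 16) = 16 + 0.5 × 56 = 44 → 44

(99, 75, 44)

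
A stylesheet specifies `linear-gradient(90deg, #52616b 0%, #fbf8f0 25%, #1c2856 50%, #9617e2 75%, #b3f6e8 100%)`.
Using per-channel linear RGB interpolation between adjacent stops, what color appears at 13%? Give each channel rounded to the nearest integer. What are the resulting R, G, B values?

13% lies between the 0% and 25% stops, so the local fraction is t = (13 − 0)/(25 − 0) = 13/25 ≈ 0.52.
#52616b → (82, 97, 107); #fbf8f0 → (251, 248, 240).
R = 82 + 0.52 × (251 − 82) = 169.88 → 170
G = 97 + 0.52 × (248 − 97) = 175.52 → 176
B = 107 + 0.52 × (240 − 107) = 176.16 → 176

(170, 176, 176)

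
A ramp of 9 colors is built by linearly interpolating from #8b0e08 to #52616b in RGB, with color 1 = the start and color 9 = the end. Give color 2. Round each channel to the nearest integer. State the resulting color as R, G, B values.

(132, 24, 20)

With 9 swatches and endpoints inclusive, swatch 2 sits at t = (2 − 1)/(9 − 1) = 1/8 ≈ 0.125.
#8b0e08 → (139, 14, 8); #52616b → (82, 97, 107).
R = 139 + 0.125 × (82 − 139) = 131.875 → 132
G = 14 + 0.125 × (97 − 14) = 24.375 → 24
B = 8 + 0.125 × (107 − 8) = 20.375 → 20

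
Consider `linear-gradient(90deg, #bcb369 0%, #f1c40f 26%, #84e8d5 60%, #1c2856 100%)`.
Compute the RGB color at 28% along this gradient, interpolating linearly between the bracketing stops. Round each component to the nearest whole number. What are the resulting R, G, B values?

28% lies between the 26% and 60% stops, so the local fraction is t = (28 − 26)/(60 − 26) = 2/34 ≈ 0.0588.
#f1c40f → (241, 196, 15); #84e8d5 → (132, 232, 213).
R = 241 + 0.0588 × (132 − 241) = 234.591 → 235
G = 196 + 0.0588 × (232 − 196) = 198.117 → 198
B = 15 + 0.0588 × (213 − 15) = 26.642 → 27

(235, 198, 27)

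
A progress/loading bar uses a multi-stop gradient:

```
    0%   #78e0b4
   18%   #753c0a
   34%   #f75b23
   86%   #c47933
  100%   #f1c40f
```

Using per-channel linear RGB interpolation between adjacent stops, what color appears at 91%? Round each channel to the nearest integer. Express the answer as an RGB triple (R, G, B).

91% lies between the 86% and 100% stops, so the local fraction is t = (91 − 86)/(100 − 86) = 5/14 ≈ 0.3571.
#c47933 → (196, 121, 51); #f1c40f → (241, 196, 15).
R = 196 + 0.3571 × (241 − 196) = 212.07 → 212
G = 121 + 0.3571 × (196 − 121) = 147.782 → 148
B = 51 + 0.3571 × (15 − 51) = 38.144 → 38

(212, 148, 38)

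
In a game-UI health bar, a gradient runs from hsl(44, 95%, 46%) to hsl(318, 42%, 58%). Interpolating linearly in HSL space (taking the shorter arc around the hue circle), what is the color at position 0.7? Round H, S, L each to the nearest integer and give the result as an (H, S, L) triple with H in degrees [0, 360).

Hue: 318 − 44 = 274°, but |274| > 180 so the shorter arc goes the other way: Δh = 274 − 360 = -86°.
H = 44 + 0.7 × (-86) = -16.2 → -16 → -16 mod 360 = 344°
S = 95 + 0.7 × (42 − 95) = 57.9 → 58%
L = 46 + 0.7 × (58 − 46) = 54.4 → 54%

(344, 58, 54)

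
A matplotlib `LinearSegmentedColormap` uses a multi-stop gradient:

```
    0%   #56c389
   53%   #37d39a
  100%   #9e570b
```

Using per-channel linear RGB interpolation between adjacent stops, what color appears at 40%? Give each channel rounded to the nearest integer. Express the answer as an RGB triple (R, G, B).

40% lies between the 0% and 53% stops, so the local fraction is t = (40 − 0)/(53 − 0) = 40/53 ≈ 0.7547.
#56c389 → (86, 195, 137); #37d39a → (55, 211, 154).
R = 86 + 0.7547 × (55 − 86) = 62.604 → 63
G = 195 + 0.7547 × (211 − 195) = 207.075 → 207
B = 137 + 0.7547 × (154 − 137) = 149.83 → 150

(63, 207, 150)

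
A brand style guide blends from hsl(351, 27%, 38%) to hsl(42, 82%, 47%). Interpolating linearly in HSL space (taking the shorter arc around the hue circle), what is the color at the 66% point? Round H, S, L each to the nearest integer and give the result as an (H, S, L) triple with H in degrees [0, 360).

Hue: 42 − 351 = -309°, but |-309| > 180 so the shorter arc goes the other way: Δh = -309 + 360 = 51°.
H = 351 + 0.66 × (51) = 384.66 → 385 → 385 mod 360 = 25°
S = 27 + 0.66 × (82 − 27) = 63.3 → 63%
L = 38 + 0.66 × (47 − 38) = 43.94 → 44%

(25, 63, 44)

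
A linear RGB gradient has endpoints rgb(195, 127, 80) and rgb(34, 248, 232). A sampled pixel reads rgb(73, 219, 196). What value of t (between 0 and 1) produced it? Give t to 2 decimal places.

Invert the lerp on the R channel (largest span, 161): t = (73 − 195) / (34 − 195) = -122/-161 = 0.75776.
Check on G: (219 − 127)/(248 − 127) = 0.7603 ✓

0.76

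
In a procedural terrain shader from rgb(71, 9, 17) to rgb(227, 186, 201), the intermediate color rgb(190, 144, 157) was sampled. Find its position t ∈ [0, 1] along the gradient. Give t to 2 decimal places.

0.76

Invert the lerp on the B channel (largest span, 184): t = (157 − 17) / (201 − 17) = 140/184 = 0.76087.
Check on R: (190 − 71)/(227 − 71) = 0.7628 ✓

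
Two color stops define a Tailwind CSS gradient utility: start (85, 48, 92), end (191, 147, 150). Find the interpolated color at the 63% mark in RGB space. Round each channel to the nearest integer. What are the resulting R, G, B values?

63% corresponds to t = 0.63.
R = 85 + 0.63 × (191 − 85) = 85 + 0.63 × 106 = 151.78 → 152
G = 48 + 0.63 × (147 − 48) = 48 + 0.63 × 99 = 110.37 → 110
B = 92 + 0.63 × (150 − 92) = 92 + 0.63 × 58 = 128.54 → 129

(152, 110, 129)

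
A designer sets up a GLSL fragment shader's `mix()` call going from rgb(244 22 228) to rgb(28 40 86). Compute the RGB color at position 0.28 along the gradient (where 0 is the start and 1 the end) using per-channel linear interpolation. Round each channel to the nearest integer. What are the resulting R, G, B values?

(184, 27, 188)

R = 244 + 0.28 × (28 − 244) = 244 + 0.28 × -216 = 183.52 → 184
G = 22 + 0.28 × (40 − 22) = 22 + 0.28 × 18 = 27.04 → 27
B = 228 + 0.28 × (86 − 228) = 228 + 0.28 × -142 = 188.24 → 188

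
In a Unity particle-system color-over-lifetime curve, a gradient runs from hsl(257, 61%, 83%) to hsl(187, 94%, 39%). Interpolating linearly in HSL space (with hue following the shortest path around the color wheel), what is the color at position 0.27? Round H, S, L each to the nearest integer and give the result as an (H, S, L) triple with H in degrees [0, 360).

Hue arc: Δh = 187 − 257 = -70° (|Δh| ≤ 180, already the shorter path).
H = 257 + 0.27 × (-70) = 238.1 → 238°
S = 61 + 0.27 × (94 − 61) = 69.91 → 70%
L = 83 + 0.27 × (39 − 83) = 71.12 → 71%

(238, 70, 71)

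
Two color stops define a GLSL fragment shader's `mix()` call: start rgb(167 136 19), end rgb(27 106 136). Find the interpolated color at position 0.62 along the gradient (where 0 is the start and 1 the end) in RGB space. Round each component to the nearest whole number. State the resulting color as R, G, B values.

R = 167 + 0.62 × (27 − 167) = 167 + 0.62 × -140 = 80.2 → 80
G = 136 + 0.62 × (106 − 136) = 136 + 0.62 × -30 = 117.4 → 117
B = 19 + 0.62 × (136 − 19) = 19 + 0.62 × 117 = 91.54 → 92
So the blended color is (80, 117, 92), about #50755c.

(80, 117, 92)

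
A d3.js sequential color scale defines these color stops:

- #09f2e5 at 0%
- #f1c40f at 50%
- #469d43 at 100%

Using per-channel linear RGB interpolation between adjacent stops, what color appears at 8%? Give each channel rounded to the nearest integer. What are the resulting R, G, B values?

(46, 235, 195)

8% lies between the 0% and 50% stops, so the local fraction is t = (8 − 0)/(50 − 0) = 8/50 ≈ 0.16.
#09f2e5 → (9, 242, 229); #f1c40f → (241, 196, 15).
R = 9 + 0.16 × (241 − 9) = 46.12 → 46
G = 242 + 0.16 × (196 − 242) = 234.64 → 235
B = 229 + 0.16 × (15 − 229) = 194.76 → 195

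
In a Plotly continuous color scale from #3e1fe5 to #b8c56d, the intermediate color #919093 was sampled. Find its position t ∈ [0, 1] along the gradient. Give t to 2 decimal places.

Invert the lerp on the G channel (largest span, 166): t = (144 − 31) / (197 − 31) = 113/166 = 0.68072.
Check on R: (145 − 62)/(184 − 62) = 0.6803 ✓

0.68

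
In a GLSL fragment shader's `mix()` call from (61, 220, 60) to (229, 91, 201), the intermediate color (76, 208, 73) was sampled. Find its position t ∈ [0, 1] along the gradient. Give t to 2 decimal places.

Invert the lerp on the R channel (largest span, 168): t = (76 − 61) / (229 − 61) = 15/168 = 0.089286.
Check on G: (208 − 220)/(91 − 220) = 0.09302 ✓

0.09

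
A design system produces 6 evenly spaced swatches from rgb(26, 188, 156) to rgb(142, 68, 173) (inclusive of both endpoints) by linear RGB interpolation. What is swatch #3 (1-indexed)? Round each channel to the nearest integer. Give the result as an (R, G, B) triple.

With 6 swatches and endpoints inclusive, swatch 3 sits at t = (3 − 1)/(6 − 1) = 2/5 ≈ 0.4.
R = 26 + 0.4 × (142 − 26) = 72.4 → 72
G = 188 + 0.4 × (68 − 188) = 140 → 140
B = 156 + 0.4 × (173 − 156) = 162.8 → 163

(72, 140, 163)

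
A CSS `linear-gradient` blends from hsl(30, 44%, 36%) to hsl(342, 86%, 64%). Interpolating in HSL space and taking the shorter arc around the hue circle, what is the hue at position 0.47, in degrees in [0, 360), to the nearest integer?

7

Hue: 342 − 30 = 312°, but |312| > 180 so the shorter arc goes the other way: Δh = 312 − 360 = -48°.
H = 30 + 0.47 × (-48) = 7.44 → 7°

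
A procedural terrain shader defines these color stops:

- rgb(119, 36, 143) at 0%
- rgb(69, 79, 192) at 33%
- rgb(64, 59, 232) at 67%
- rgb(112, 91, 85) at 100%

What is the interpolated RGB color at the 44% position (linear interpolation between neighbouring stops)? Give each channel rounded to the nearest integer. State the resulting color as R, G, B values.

44% lies between the 33% and 67% stops, so the local fraction is t = (44 − 33)/(67 − 33) = 11/34 ≈ 0.3235.
R = 69 + 0.3235 × (64 − 69) = 67.382 → 67
G = 79 + 0.3235 × (59 − 79) = 72.53 → 73
B = 192 + 0.3235 × (232 − 192) = 204.94 → 205

(67, 73, 205)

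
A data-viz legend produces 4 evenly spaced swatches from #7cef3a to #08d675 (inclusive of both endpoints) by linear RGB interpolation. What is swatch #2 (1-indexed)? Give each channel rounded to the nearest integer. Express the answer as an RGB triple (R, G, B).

With 4 swatches and endpoints inclusive, swatch 2 sits at t = (2 − 1)/(4 − 1) = 1/3 ≈ 0.3333.
#7cef3a → (124, 239, 58); #08d675 → (8, 214, 117).
R = 124 + 0.3333 × (8 − 124) = 85.337 → 85
G = 239 + 0.3333 × (214 − 239) = 230.667 → 231
B = 58 + 0.3333 × (117 − 58) = 77.665 → 78

(85, 231, 78)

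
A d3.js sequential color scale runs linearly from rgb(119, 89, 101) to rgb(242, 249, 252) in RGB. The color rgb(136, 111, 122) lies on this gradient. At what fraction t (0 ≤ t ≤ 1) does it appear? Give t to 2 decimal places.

0.14

Invert the lerp on the G channel (largest span, 160): t = (111 − 89) / (249 − 89) = 22/160 = 0.1375.
Check on R: (136 − 119)/(242 − 119) = 0.1382 ✓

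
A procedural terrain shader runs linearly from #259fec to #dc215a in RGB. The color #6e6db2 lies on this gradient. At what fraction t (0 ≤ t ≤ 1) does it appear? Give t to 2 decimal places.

0.40

Invert the lerp on the R channel (largest span, 183): t = (110 − 37) / (220 − 37) = 73/183 = 0.39891.
Check on G: (109 − 159)/(33 − 159) = 0.3968 ✓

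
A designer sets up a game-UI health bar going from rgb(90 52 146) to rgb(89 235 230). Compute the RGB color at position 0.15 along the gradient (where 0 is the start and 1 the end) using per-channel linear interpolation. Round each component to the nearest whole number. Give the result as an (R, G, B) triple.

(90, 79, 159)

R = 90 + 0.15 × (89 − 90) = 90 + 0.15 × -1 = 89.85 → 90
G = 52 + 0.15 × (235 − 52) = 52 + 0.15 × 183 = 79.45 → 79
B = 146 + 0.15 × (230 − 146) = 146 + 0.15 × 84 = 158.6 → 159
So the blended color is (90, 79, 159), about #5a4f9f.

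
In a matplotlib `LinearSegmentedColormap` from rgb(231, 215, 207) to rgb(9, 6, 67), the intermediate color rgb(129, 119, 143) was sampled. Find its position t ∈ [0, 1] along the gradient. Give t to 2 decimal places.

0.46

Invert the lerp on the R channel (largest span, 222): t = (129 − 231) / (9 − 231) = -102/-222 = 0.45946.
Check on G: (119 − 215)/(6 − 215) = 0.4593 ✓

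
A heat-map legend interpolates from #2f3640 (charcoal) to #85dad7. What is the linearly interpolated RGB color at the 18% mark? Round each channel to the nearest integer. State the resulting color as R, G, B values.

(62, 84, 91)

#2f3640 → (47, 54, 64); #85dad7 → (133, 218, 215).
18% corresponds to t = 0.18.
R = 47 + 0.18 × (133 − 47) = 47 + 0.18 × 86 = 62.48 → 62
G = 54 + 0.18 × (218 − 54) = 54 + 0.18 × 164 = 83.52 → 84
B = 64 + 0.18 × (215 − 64) = 64 + 0.18 × 151 = 91.18 → 91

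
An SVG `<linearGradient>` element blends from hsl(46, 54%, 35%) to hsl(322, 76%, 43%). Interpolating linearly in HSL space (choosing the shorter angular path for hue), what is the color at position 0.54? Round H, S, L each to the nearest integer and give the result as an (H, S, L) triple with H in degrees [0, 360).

(1, 66, 39)

Hue: 322 − 46 = 276°, but |276| > 180 so the shorter arc goes the other way: Δh = 276 − 360 = -84°.
H = 46 + 0.54 × (-84) = 0.64 → 1°
S = 54 + 0.54 × (76 − 54) = 65.88 → 66%
L = 35 + 0.54 × (43 − 35) = 39.32 → 39%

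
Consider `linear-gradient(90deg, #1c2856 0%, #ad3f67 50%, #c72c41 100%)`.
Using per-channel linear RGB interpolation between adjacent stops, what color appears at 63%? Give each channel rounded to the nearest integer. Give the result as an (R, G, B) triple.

63% lies between the 50% and 100% stops, so the local fraction is t = (63 − 50)/(100 − 50) = 13/50 ≈ 0.26.
#ad3f67 → (173, 63, 103); #c72c41 → (199, 44, 65).
R = 173 + 0.26 × (199 − 173) = 179.76 → 180
G = 63 + 0.26 × (44 − 63) = 58.06 → 58
B = 103 + 0.26 × (65 − 103) = 93.12 → 93

(180, 58, 93)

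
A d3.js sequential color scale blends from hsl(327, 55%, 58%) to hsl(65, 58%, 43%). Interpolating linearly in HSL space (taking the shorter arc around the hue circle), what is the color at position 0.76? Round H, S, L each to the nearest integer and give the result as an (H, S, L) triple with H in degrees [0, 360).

Hue: 65 − 327 = -262°, but |-262| > 180 so the shorter arc goes the other way: Δh = -262 + 360 = 98°.
H = 327 + 0.76 × (98) = 401.48 → 401 → 401 mod 360 = 41°
S = 55 + 0.76 × (58 − 55) = 57.28 → 57%
L = 58 + 0.76 × (43 − 58) = 46.6 → 47%

(41, 57, 47)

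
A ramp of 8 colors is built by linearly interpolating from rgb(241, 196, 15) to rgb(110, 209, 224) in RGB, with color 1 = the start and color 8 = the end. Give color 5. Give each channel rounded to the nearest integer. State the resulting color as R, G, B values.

With 8 swatches and endpoints inclusive, swatch 5 sits at t = (5 − 1)/(8 − 1) = 4/7 ≈ 0.5714.
R = 241 + 0.5714 × (110 − 241) = 166.147 → 166
G = 196 + 0.5714 × (209 − 196) = 203.428 → 203
B = 15 + 0.5714 × (224 − 15) = 134.423 → 134

(166, 203, 134)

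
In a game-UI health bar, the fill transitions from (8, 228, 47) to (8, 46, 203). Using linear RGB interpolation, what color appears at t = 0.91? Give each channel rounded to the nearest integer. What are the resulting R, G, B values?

R = 8 + 0.91 × (8 − 8) = 8 + 0.91 × 0 = 8 → 8
G = 228 + 0.91 × (46 − 228) = 228 + 0.91 × -182 = 62.38 → 62
B = 47 + 0.91 × (203 − 47) = 47 + 0.91 × 156 = 188.96 → 189
So the blended color is (8, 62, 189), about #083ebd.

(8, 62, 189)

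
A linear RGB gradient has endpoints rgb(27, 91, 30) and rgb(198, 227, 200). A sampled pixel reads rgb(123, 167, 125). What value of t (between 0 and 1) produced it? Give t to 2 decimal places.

0.56

Invert the lerp on the R channel (largest span, 171): t = (123 − 27) / (198 − 27) = 96/171 = 0.5614.
Check on G: (167 − 91)/(227 − 91) = 0.5588 ✓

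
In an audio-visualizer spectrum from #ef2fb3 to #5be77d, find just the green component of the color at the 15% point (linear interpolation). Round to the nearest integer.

G₁ = 47 (from #ef2fb3), G₂ = 231 (from #5be77d).
G = 47 + 0.15 × (231 − 47) = 74.6 → 75

75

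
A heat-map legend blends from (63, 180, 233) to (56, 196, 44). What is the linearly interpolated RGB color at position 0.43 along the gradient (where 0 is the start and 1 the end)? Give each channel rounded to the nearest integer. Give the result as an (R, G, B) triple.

R = 63 + 0.43 × (56 − 63) = 63 + 0.43 × -7 = 59.99 → 60
G = 180 + 0.43 × (196 − 180) = 180 + 0.43 × 16 = 186.88 → 187
B = 233 + 0.43 × (44 − 233) = 233 + 0.43 × -189 = 151.73 → 152

(60, 187, 152)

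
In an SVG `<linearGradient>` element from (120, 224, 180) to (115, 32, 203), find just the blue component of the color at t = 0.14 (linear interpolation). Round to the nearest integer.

B = 180 + 0.14 × (203 − 180) = 183.22 → 183

183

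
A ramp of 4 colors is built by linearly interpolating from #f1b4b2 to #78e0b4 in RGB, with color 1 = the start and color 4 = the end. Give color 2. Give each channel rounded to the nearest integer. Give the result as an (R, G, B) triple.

(201, 195, 179)

With 4 swatches and endpoints inclusive, swatch 2 sits at t = (2 − 1)/(4 − 1) = 1/3 ≈ 0.3333.
#f1b4b2 → (241, 180, 178); #78e0b4 → (120, 224, 180).
R = 241 + 0.3333 × (120 − 241) = 200.671 → 201
G = 180 + 0.3333 × (224 − 180) = 194.665 → 195
B = 178 + 0.3333 × (180 − 178) = 178.667 → 179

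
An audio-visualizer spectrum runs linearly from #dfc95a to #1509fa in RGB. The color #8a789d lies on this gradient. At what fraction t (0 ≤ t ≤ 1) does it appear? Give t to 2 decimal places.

Invert the lerp on the R channel (largest span, 202): t = (138 − 223) / (21 − 223) = -85/-202 = 0.42079.
Check on G: (120 − 201)/(9 − 201) = 0.4219 ✓

0.42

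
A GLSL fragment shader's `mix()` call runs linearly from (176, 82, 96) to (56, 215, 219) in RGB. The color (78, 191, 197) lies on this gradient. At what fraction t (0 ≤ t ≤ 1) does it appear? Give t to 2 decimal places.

Invert the lerp on the G channel (largest span, 133): t = (191 − 82) / (215 − 82) = 109/133 = 0.81955.
Check on R: (78 − 176)/(56 − 176) = 0.8167 ✓

0.82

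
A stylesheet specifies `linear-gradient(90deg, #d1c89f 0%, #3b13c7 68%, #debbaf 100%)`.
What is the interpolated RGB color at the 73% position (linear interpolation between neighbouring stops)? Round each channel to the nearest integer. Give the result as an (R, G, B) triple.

(84, 45, 195)

73% lies between the 68% and 100% stops, so the local fraction is t = (73 − 68)/(100 − 68) = 5/32 ≈ 0.1562.
#3b13c7 → (59, 19, 199); #debbaf → (222, 187, 175).
R = 59 + 0.1562 × (222 − 59) = 84.461 → 84
G = 19 + 0.1562 × (187 − 19) = 45.242 → 45
B = 199 + 0.1562 × (175 − 199) = 195.251 → 195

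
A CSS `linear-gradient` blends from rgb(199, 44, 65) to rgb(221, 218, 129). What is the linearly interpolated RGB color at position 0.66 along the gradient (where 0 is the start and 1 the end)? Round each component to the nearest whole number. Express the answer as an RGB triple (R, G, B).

(214, 159, 107)

R = 199 + 0.66 × (221 − 199) = 199 + 0.66 × 22 = 213.52 → 214
G = 44 + 0.66 × (218 − 44) = 44 + 0.66 × 174 = 158.84 → 159
B = 65 + 0.66 × (129 − 65) = 65 + 0.66 × 64 = 107.24 → 107
So the blended color is (214, 159, 107), about #d69f6b.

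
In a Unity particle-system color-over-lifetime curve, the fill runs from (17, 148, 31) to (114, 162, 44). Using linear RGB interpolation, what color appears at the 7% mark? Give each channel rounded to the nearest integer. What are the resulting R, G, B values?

7% corresponds to t = 0.07.
R = 17 + 0.07 × (114 − 17) = 17 + 0.07 × 97 = 23.79 → 24
G = 148 + 0.07 × (162 − 148) = 148 + 0.07 × 14 = 148.98 → 149
B = 31 + 0.07 × (44 − 31) = 31 + 0.07 × 13 = 31.91 → 32

(24, 149, 32)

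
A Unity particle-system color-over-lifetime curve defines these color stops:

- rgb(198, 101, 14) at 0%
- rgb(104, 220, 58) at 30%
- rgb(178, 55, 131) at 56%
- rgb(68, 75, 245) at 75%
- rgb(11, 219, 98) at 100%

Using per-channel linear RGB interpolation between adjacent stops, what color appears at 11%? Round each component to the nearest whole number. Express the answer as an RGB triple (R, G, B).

(164, 145, 30)

11% lies between the 0% and 30% stops, so the local fraction is t = (11 − 0)/(30 − 0) = 11/30 ≈ 0.3667.
R = 198 + 0.3667 × (104 − 198) = 163.53 → 164
G = 101 + 0.3667 × (220 − 101) = 144.637 → 145
B = 14 + 0.3667 × (58 − 14) = 30.135 → 30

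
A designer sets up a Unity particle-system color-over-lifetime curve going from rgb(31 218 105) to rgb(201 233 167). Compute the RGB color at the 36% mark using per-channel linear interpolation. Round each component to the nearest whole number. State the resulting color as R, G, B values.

(92, 223, 127)

36% corresponds to t = 0.36.
R = 31 + 0.36 × (201 − 31) = 31 + 0.36 × 170 = 92.2 → 92
G = 218 + 0.36 × (233 − 218) = 218 + 0.36 × 15 = 223.4 → 223
B = 105 + 0.36 × (167 − 105) = 105 + 0.36 × 62 = 127.32 → 127
So the blended color is (92, 223, 127), about #5cdf7f.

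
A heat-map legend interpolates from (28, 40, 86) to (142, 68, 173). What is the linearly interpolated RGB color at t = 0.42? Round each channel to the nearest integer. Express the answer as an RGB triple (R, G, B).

R = 28 + 0.42 × (142 − 28) = 28 + 0.42 × 114 = 75.88 → 76
G = 40 + 0.42 × (68 − 40) = 40 + 0.42 × 28 = 51.76 → 52
B = 86 + 0.42 × (173 − 86) = 86 + 0.42 × 87 = 122.54 → 123

(76, 52, 123)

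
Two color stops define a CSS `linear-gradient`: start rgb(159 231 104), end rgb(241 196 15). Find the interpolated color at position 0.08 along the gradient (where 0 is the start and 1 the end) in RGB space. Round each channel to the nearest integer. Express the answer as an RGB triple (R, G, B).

R = 159 + 0.08 × (241 − 159) = 159 + 0.08 × 82 = 165.56 → 166
G = 231 + 0.08 × (196 − 231) = 231 + 0.08 × -35 = 228.2 → 228
B = 104 + 0.08 × (15 − 104) = 104 + 0.08 × -89 = 96.88 → 97

(166, 228, 97)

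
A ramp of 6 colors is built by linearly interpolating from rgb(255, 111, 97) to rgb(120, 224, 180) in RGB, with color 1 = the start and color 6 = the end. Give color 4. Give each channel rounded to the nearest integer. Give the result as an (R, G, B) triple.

With 6 swatches and endpoints inclusive, swatch 4 sits at t = (4 − 1)/(6 − 1) = 3/5 ≈ 0.6.
R = 255 + 0.6 × (120 − 255) = 174 → 174
G = 111 + 0.6 × (224 − 111) = 178.8 → 179
B = 97 + 0.6 × (180 − 97) = 146.8 → 147

(174, 179, 147)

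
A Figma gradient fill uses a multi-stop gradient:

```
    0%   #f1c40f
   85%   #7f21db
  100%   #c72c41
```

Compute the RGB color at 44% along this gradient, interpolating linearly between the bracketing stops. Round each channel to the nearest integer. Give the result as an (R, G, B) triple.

44% lies between the 0% and 85% stops, so the local fraction is t = (44 − 0)/(85 − 0) = 44/85 ≈ 0.5176.
#f1c40f → (241, 196, 15); #7f21db → (127, 33, 219).
R = 241 + 0.5176 × (127 − 241) = 181.994 → 182
G = 196 + 0.5176 × (33 − 196) = 111.631 → 112
B = 15 + 0.5176 × (219 − 15) = 120.59 → 121

(182, 112, 121)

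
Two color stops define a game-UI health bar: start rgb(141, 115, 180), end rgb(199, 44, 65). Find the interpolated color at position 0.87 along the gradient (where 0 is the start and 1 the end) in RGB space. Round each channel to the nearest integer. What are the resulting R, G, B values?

(191, 53, 80)

R = 141 + 0.87 × (199 − 141) = 141 + 0.87 × 58 = 191.46 → 191
G = 115 + 0.87 × (44 − 115) = 115 + 0.87 × -71 = 53.23 → 53
B = 180 + 0.87 × (65 − 180) = 180 + 0.87 × -115 = 79.95 → 80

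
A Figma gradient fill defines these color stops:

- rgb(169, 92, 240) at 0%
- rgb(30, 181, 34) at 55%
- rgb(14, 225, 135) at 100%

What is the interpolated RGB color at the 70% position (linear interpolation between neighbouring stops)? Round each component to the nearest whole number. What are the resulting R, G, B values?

(25, 196, 68)

70% lies between the 55% and 100% stops, so the local fraction is t = (70 − 55)/(100 − 55) = 15/45 ≈ 0.3333.
R = 30 + 0.3333 × (14 − 30) = 24.667 → 25
G = 181 + 0.3333 × (225 − 181) = 195.665 → 196
B = 34 + 0.3333 × (135 − 34) = 67.663 → 68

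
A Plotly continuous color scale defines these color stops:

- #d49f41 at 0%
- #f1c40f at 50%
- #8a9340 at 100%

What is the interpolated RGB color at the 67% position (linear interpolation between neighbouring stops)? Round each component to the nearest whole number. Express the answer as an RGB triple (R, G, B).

67% lies between the 50% and 100% stops, so the local fraction is t = (67 − 50)/(100 − 50) = 17/50 ≈ 0.34.
#f1c40f → (241, 196, 15); #8a9340 → (138, 147, 64).
R = 241 + 0.34 × (138 − 241) = 205.98 → 206
G = 196 + 0.34 × (147 − 196) = 179.34 → 179
B = 15 + 0.34 × (64 − 15) = 31.66 → 32

(206, 179, 32)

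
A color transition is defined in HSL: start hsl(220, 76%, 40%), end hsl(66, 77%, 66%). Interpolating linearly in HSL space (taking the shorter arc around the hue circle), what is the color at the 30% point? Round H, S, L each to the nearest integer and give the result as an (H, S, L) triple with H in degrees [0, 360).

(174, 76, 48)

Hue arc: Δh = 66 − 220 = -154° (|Δh| ≤ 180, already the shorter path).
H = 220 + 0.3 × (-154) = 173.8 → 174°
S = 76 + 0.3 × (77 − 76) = 76.3 → 76%
L = 40 + 0.3 × (66 − 40) = 47.8 → 48%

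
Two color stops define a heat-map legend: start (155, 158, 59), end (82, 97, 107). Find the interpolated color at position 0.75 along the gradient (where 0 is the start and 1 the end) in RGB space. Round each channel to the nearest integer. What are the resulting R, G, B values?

R = 155 + 0.75 × (82 − 155) = 155 + 0.75 × -73 = 100.25 → 100
G = 158 + 0.75 × (97 − 158) = 158 + 0.75 × -61 = 112.25 → 112
B = 59 + 0.75 × (107 − 59) = 59 + 0.75 × 48 = 95 → 95

(100, 112, 95)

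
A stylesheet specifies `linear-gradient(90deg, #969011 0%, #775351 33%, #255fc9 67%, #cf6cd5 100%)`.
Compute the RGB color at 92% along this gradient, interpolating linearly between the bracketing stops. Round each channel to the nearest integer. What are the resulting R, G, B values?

92% lies between the 67% and 100% stops, so the local fraction is t = (92 − 67)/(100 − 67) = 25/33 ≈ 0.7576.
#255fc9 → (37, 95, 201); #cf6cd5 → (207, 108, 213).
R = 37 + 0.7576 × (207 − 37) = 165.792 → 166
G = 95 + 0.7576 × (108 − 95) = 104.849 → 105
B = 201 + 0.7576 × (213 − 201) = 210.091 → 210

(166, 105, 210)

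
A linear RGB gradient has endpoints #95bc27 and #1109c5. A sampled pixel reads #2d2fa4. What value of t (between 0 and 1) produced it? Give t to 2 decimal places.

0.79

Invert the lerp on the G channel (largest span, 179): t = (47 − 188) / (9 − 188) = -141/-179 = 0.78771.
Check on R: (45 − 149)/(17 − 149) = 0.7879 ✓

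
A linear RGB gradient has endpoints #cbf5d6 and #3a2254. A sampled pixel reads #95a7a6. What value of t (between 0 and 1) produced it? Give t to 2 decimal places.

0.37

Invert the lerp on the G channel (largest span, 211): t = (167 − 245) / (34 − 245) = -78/-211 = 0.36967.
Check on R: (149 − 203)/(58 − 203) = 0.3724 ✓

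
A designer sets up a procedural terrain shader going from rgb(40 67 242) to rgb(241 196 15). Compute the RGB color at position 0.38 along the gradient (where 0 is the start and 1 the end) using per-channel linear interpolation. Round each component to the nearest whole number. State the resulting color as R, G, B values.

(116, 116, 156)

R = 40 + 0.38 × (241 − 40) = 40 + 0.38 × 201 = 116.38 → 116
G = 67 + 0.38 × (196 − 67) = 67 + 0.38 × 129 = 116.02 → 116
B = 242 + 0.38 × (15 − 242) = 242 + 0.38 × -227 = 155.74 → 156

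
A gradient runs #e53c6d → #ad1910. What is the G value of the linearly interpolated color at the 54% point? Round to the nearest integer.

41

G₁ = 60 (from #e53c6d), G₂ = 25 (from #ad1910).
G = 60 + 0.54 × (25 − 60) = 41.1 → 41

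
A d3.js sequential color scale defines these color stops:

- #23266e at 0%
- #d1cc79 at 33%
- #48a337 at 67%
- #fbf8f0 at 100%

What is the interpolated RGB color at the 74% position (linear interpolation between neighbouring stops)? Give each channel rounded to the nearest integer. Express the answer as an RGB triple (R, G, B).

74% lies between the 67% and 100% stops, so the local fraction is t = (74 − 67)/(100 − 67) = 7/33 ≈ 0.2121.
#48a337 → (72, 163, 55); #fbf8f0 → (251, 248, 240).
R = 72 + 0.2121 × (251 − 72) = 109.966 → 110
G = 163 + 0.2121 × (248 − 163) = 181.029 → 181
B = 55 + 0.2121 × (240 − 55) = 94.239 → 94

(110, 181, 94)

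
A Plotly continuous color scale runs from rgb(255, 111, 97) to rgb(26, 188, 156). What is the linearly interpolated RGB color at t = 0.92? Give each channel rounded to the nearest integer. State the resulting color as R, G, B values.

(44, 182, 151)

R = 255 + 0.92 × (26 − 255) = 255 + 0.92 × -229 = 44.32 → 44
G = 111 + 0.92 × (188 − 111) = 111 + 0.92 × 77 = 181.84 → 182
B = 97 + 0.92 × (156 − 97) = 97 + 0.92 × 59 = 151.28 → 151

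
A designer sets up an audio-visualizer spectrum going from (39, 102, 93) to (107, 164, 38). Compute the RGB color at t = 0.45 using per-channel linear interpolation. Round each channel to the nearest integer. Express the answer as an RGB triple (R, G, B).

(70, 130, 68)

R = 39 + 0.45 × (107 − 39) = 39 + 0.45 × 68 = 69.6 → 70
G = 102 + 0.45 × (164 − 102) = 102 + 0.45 × 62 = 129.9 → 130
B = 93 + 0.45 × (38 − 93) = 93 + 0.45 × -55 = 68.25 → 68
So the blended color is (70, 130, 68), about #468244.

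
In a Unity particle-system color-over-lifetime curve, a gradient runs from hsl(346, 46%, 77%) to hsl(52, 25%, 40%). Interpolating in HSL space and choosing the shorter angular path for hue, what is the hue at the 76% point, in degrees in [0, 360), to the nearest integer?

36

Hue: 52 − 346 = -294°, but |-294| > 180 so the shorter arc goes the other way: Δh = -294 + 360 = 66°.
H = 346 + 0.76 × (66) = 396.16 → 396 → 396 mod 360 = 36°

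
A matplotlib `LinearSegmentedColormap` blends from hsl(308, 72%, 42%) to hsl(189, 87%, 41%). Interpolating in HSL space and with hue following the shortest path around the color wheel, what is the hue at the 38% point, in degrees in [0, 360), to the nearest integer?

263

Hue arc: Δh = 189 − 308 = -119° (|Δh| ≤ 180, already the shorter path).
H = 308 + 0.38 × (-119) = 262.78 → 263°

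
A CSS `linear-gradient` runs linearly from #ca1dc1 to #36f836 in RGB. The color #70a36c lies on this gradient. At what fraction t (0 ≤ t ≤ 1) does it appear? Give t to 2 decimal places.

Invert the lerp on the G channel (largest span, 219): t = (163 − 29) / (248 − 29) = 134/219 = 0.61187.
Check on R: (112 − 202)/(54 − 202) = 0.6081 ✓

0.61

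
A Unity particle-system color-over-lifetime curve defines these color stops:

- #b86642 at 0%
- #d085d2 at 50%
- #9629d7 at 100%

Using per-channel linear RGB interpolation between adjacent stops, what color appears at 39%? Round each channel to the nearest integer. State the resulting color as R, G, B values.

(203, 126, 178)

39% lies between the 0% and 50% stops, so the local fraction is t = (39 − 0)/(50 − 0) = 39/50 ≈ 0.78.
#b86642 → (184, 102, 66); #d085d2 → (208, 133, 210).
R = 184 + 0.78 × (208 − 184) = 202.72 → 203
G = 102 + 0.78 × (133 − 102) = 126.18 → 126
B = 66 + 0.78 × (210 − 66) = 178.32 → 178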